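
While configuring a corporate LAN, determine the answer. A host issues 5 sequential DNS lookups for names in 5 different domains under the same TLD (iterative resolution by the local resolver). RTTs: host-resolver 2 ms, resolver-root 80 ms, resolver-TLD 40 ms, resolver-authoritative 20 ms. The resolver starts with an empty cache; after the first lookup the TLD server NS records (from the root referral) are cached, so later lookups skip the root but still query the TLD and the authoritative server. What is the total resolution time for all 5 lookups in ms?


Lookup 1 (cold cache): local + root + TLD + auth = 2 + 80 + 40 + 20 = 142 ms
Lookups 2..5 (TLD NS cached -> skip root; new domain -> still ask TLD and auth): local + TLD + auth = 2 + 40 + 20 = 62 ms each
Remaining 4 lookups: 4 * 62 = 248 ms
Total = 142 + 248 = 390 ms

390


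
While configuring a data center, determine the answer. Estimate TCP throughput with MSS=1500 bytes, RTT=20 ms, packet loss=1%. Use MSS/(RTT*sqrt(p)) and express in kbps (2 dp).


Given: MSS = 1500 bytes, RTT = 20 ms, loss = 1%
RTT in seconds = 20 / 1000 = 0.02
Loss rate = 1% = 0.01
sqrt(loss) = sqrt(0.01) = 0.1
Throughput (bytes/s) = 1500 / (0.02 * 0.1) = 750000.0000
Throughput (kbps) = 750000.0000 * 8 / 1000 = 6000.000000 -> 6000.00 kbps (2 dp)

6000.00


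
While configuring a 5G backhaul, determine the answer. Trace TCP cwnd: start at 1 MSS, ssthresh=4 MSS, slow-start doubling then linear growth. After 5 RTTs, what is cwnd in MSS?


RTT 0: cwnd = 1 MSS (initial)
RTT 1: cwnd = 2 MSS (slow start, doubled)
RTT 2: cwnd = 4 MSS (slow start, doubled)
RTT 3: cwnd = 5 MSS (congestion avoidance, +1)
RTT 4: cwnd = 6 MSS (congestion avoidance, +1)
RTT 5: cwnd = 7 MSS (congestion avoidance, +1)

7


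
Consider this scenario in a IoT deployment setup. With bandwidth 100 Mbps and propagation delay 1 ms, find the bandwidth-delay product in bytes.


Given: bandwidth = 100 Mbps, delay = 1 ms
BDP in bits = 100 * 10^6 * 1 / 1000
BDP in bits = 100000
BDP in bytes = 100000 / 8 = 12500

12500


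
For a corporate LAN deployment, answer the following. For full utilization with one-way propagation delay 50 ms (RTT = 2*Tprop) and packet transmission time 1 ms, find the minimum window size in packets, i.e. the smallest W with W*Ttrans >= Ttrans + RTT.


Given: Ttrans = 1 ms, RTT = 100 ms (= 2 * Tprop, Tprop = 50 ms)
Time until first ACK returns = Ttrans + RTT = 1 + 100 = 101 ms
Need W * Ttrans >= Ttrans + RTT  ->  W >= (Ttrans + RTT) / Ttrans
(Ttrans + RTT) / Ttrans = 101 / 1 = 101
W_min = ceil(101) = 101

101


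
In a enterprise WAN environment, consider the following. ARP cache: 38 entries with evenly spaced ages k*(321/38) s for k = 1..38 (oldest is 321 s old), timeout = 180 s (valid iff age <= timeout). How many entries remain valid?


Ages are k * 321/38 s for k = 1..38 (spacing = 8.4474 s).
Entry k is valid iff k * 321/38 <= 180 iff k <= 38 * 180 / 321 = 21.3084
n_valid = floor(21.3084) = 21
(n_stale = 38 - 21 = 17)

21


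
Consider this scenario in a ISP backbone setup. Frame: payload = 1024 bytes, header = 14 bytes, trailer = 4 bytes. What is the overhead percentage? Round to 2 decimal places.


Given: payload = 1024 B, header = 14 B, trailer = 4 B
Overhead bytes = header + trailer = 14 + 4 = 18
Total frame = payload + overhead = 1024 + 18 = 1042
Overhead % = 18 / 1042 * 100 = 1.7274% -> 1.73% (2 dp)

1.73


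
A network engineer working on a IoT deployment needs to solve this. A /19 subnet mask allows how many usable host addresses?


Given: subnet mask /19
Host bits = 32 - 19 = 13
Total addresses = 2^13 = 8192
Usable hosts = 8192 - 2 (network + broadcast) = 8190

8190


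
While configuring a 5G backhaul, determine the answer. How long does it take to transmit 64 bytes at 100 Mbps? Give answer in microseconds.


Given: packet = 64 bytes, bandwidth = 100 Mbps
Packet in bits = 64 * 8 = 512 bits
Bandwidth = 100 * 10^6 = 100000000 bps
Time = 512 / 100000000 seconds
Time in us = 512 * 10^6 / 100000000 = 5.12

5.12


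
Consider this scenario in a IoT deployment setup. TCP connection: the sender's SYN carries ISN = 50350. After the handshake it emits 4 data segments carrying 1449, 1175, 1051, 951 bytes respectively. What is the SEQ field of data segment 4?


The SYN occupies sequence number ISN = 50350, so the first data byte is ISN + 1 = 50351.
SEQ of data segment i = (ISN + 1) + sum of payload sizes of segments 1..i-1.
Segment 1: SEQ = 50351, payload = 1449 bytes
Segment 2: SEQ = 51800, payload = 1175 bytes
Segment 3: SEQ = 52975, payload = 1051 bytes
Segment 4: SEQ = 54026, payload = 951 bytes
SEQ of segment 4 = 50351 + 1449 + 1175 + 1051 = 54026

54026


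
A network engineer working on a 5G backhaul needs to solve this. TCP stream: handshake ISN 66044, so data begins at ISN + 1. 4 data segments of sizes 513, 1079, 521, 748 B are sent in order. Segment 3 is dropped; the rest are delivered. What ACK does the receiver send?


SYN uses sequence number 66044; first data byte = ISN + 1 = 66045.
Segment 1: SEQ = 66045, len = 513 B, covers [66045, 66557]
Segment 2: SEQ = 66558, len = 1079 B, covers [66558, 67636]
Segment 3: SEQ = 67637, len = 521 B, covers [67637, 68157] [LOST]
Segment 4: SEQ = 68158, len = 748 B, covers [68158, 68905]
In-order data received: bytes [66045, 67636] (segments 1..2).
Segment 3 missing -> gap begins at byte 67637; later segments buffered out of order.
Cumulative ACK = next expected in-order byte = 66045 + 513 + 1079 = 67637

67637


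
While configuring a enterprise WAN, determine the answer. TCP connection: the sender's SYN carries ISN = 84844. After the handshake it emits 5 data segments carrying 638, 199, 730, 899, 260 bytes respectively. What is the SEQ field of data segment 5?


The SYN occupies sequence number ISN = 84844, so the first data byte is ISN + 1 = 84845.
SEQ of data segment i = (ISN + 1) + sum of payload sizes of segments 1..i-1.
Segment 1: SEQ = 84845, payload = 638 bytes
Segment 2: SEQ = 85483, payload = 199 bytes
Segment 3: SEQ = 85682, payload = 730 bytes
Segment 4: SEQ = 86412, payload = 899 bytes
Segment 5: SEQ = 87311, payload = 260 bytes
SEQ of segment 5 = 84845 + 638 + 199 + 730 + 899 = 87311

87311


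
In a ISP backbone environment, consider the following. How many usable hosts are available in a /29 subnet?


Given: subnet mask /29
Host bits = 32 - 29 = 3
Total addresses = 2^3 = 8
Usable hosts = 8 - 2 (network + broadcast) = 6

6


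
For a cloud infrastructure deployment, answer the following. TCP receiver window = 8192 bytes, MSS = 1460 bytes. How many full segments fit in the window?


Given: RWND = 8192 bytes, MSS = 1460 bytes
Full segments = floor(RWND / MSS)
Full segments = floor(8192 / 1460)
Full segments = floor(5.611) = 5

5


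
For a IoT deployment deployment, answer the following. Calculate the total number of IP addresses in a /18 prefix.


Given: CIDR prefix /18
Host bits = 32 - 18 = 14
Total addresses = 2^14 = 16384

16384


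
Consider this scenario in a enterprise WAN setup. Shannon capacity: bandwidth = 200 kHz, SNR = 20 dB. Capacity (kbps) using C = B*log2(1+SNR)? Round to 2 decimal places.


Given: B = 200 kHz, SNR = 20 dB
SNR linear = 10^(20/10) = 100
1 + SNR = 101
log2(101) = 6.6582114828
C = 200 * 1000 * 6.6582114828 = 1331642.2966 bps
C = 1331.642297 kbps -> 1331.64 kbps (2 dp)

1331.64


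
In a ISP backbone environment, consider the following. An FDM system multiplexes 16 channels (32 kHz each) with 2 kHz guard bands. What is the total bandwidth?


Given: 16 channels, 32 kHz each, guard = 2 kHz
Channel bandwidth = 16 * 32 = 512 kHz
Guard bands = 15 gaps * 2 kHz = 30 kHz
Total = 512 + 30 = 542 kHz

542


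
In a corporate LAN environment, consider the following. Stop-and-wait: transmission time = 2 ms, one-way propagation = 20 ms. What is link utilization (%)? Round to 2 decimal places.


Given: Ttrans = 2 ms, Tprop = 20 ms
RTT = 2 * Tprop = 2 * 20 = 40 ms
U = Ttrans / (Ttrans + RTT)
U = 2 / (2 + 40)
U = 2 / 42 = 0.047619
U% = 4.76%

4.76


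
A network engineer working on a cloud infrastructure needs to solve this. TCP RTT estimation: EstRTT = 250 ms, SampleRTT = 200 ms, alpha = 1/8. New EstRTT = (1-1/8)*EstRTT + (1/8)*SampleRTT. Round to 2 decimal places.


Given: EstRTT = 250 ms, SampleRTT = 200 ms, alpha = 1/8
New EstRTT = (1 - alpha) * EstRTT + alpha * SampleRTT
(7/8) * 250 = 218.75
(1/8) * 200 = 25
New EstRTT = 218.75 + 25 = 243.75 ms -> 243.75 ms (2 dp)

243.75


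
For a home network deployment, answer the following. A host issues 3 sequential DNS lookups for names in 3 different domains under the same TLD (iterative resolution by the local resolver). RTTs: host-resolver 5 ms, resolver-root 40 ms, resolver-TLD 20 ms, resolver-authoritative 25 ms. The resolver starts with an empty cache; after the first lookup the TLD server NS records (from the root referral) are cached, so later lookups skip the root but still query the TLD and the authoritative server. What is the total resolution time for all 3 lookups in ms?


Lookup 1 (cold cache): local + root + TLD + auth = 5 + 40 + 20 + 25 = 90 ms
Lookups 2..3 (TLD NS cached -> skip root; new domain -> still ask TLD and auth): local + TLD + auth = 5 + 20 + 25 = 50 ms each
Remaining 2 lookups: 2 * 50 = 100 ms
Total = 90 + 100 = 190 ms

190


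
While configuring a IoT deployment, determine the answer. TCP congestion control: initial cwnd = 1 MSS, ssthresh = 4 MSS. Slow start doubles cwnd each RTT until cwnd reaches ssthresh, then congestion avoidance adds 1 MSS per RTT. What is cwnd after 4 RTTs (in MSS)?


RTT 0: cwnd = 1 MSS (initial)
RTT 1: cwnd = 2 MSS (slow start, doubled)
RTT 2: cwnd = 4 MSS (slow start, doubled)
RTT 3: cwnd = 5 MSS (congestion avoidance, +1)
RTT 4: cwnd = 6 MSS (congestion avoidance, +1)

6


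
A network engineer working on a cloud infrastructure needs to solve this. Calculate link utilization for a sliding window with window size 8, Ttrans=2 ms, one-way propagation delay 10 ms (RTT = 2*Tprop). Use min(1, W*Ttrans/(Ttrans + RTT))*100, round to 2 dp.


Given: W = 8, Ttrans = 2 ms, RTT = 20 ms (= 2 * Tprop, Tprop = 10 ms)
Cycle time = Ttrans + RTT = 2 + 20 = 22 ms (first packet sent until its ACK returns)
W * Ttrans = 8 * 2 = 16 ms of sending per cycle
W * Ttrans / (Ttrans + RTT) = 16 / 22 = 0.727273
U = min(1, 0.727273) = 0.727273
U% = 72.73%

72.73


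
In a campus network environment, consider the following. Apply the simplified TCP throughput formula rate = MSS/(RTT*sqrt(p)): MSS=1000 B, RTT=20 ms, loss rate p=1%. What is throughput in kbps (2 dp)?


Given: MSS = 1000 bytes, RTT = 20 ms, loss = 1%
RTT in seconds = 20 / 1000 = 0.02
Loss rate = 1% = 0.01
sqrt(loss) = sqrt(0.01) = 0.1
Throughput (bytes/s) = 1000 / (0.02 * 0.1) = 500000.0000
Throughput (kbps) = 500000.0000 * 8 / 1000 = 4000.000000 -> 4000.00 kbps (2 dp)

4000.00


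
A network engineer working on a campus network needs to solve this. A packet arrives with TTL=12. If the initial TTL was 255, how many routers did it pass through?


Given: initial TTL = 255, received TTL = 12
Hops = initial TTL - received TTL
Hops = 255 - 12 = 243

243


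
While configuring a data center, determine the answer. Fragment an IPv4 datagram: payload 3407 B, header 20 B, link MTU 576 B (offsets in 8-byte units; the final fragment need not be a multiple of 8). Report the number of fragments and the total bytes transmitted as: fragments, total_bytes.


Max data per non-final fragment = floor((MTU - header)/8)*8 = floor((576 - 20)/8)*8 = floor(556/8)*8 = 552 B
Final fragment needs no 8-byte alignment: it can carry up to MTU - header = 556 B
Non-final fragments needed = ceil((payload - 556) / 552) = ceil(2851/552) = ceil(5.1649) = 6
Number of fragments = 6 + 1 = 7
Fragment sizes (data): 6 * 552 B + 95 B (last, 95 <= 556 OK)
Total bytes sent = payload + n_frags * header = 3407 + 7*20 = 3407 + 140 = 3547 B

7, 3547


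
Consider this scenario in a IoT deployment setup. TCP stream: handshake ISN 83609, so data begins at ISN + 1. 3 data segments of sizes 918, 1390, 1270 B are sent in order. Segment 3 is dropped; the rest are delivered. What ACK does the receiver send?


SYN uses sequence number 83609; first data byte = ISN + 1 = 83610.
Segment 1: SEQ = 83610, len = 918 B, covers [83610, 84527]
Segment 2: SEQ = 84528, len = 1390 B, covers [84528, 85917]
Segment 3: SEQ = 85918, len = 1270 B, covers [85918, 87187] [LOST]
In-order data received: bytes [83610, 85917] (segments 1..2).
Segment 3 missing -> gap begins at byte 85918.
Cumulative ACK = next expected in-order byte = 83610 + 918 + 1390 = 85918

85918


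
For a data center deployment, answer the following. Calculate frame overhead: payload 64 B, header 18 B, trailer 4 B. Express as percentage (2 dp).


Given: payload = 64 B, header = 18 B, trailer = 4 B
Overhead bytes = header + trailer = 18 + 4 = 22
Total frame = payload + overhead = 64 + 22 = 86
Overhead % = 22 / 86 * 100 = 25.5814% -> 25.58% (2 dp)

25.58


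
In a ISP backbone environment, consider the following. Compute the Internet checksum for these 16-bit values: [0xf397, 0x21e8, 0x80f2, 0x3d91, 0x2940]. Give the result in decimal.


Given words: [0xf397, 0x21e8, 0x80f2, 0x3d91, 0x2940]
Step 1: Sum all words
Raw sum = 62359 + 8680 + 33010 + 15761 + 10560 = 130370
Step 2: Fold carry: (64834 + 1) = 64835
One's complement = ~64835 & 0xFFFF = 700

700


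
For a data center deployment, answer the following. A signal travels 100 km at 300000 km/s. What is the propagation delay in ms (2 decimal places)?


Given: distance = 100 km, speed = 300000 km/s
Delay = distance / speed = 100 / 300000 seconds
Delay in ms = 100 * 1000 / 300000
Delay = 0.3333 ms
Rounded to 2 dp = 0.33 ms

0.33


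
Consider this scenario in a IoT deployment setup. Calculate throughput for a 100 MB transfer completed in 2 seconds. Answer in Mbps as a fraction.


Given: file = 100 MB, time = 2 s
File in Mb = 100 * 8 = 800 Mb
Throughput = 800 / 2 Mbps
Throughput = 400 Mbps

400


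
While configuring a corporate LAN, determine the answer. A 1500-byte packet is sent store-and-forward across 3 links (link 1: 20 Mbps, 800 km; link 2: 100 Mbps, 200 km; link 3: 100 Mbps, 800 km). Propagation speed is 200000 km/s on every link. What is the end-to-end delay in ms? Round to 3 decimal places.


Packet = 1500 bytes = 12000 bits. Store-and-forward: sum (t_trans + t_prop) per link.
Link 1: t_trans = 12000/(20*10^6) s = 0.6000 ms; t_prop = 800/200000 s = 4.0000 ms; subtotal = 4.6000 ms
Link 2: t_trans = 12000/(100*10^6) s = 0.1200 ms; t_prop = 200/200000 s = 1.0000 ms; subtotal = 1.1200 ms
Link 3: t_trans = 12000/(100*10^6) s = 0.1200 ms; t_prop = 800/200000 s = 4.0000 ms; subtotal = 4.1200 ms
End-to-end = 4.6000 + 1.1200 + 4.1200 = 9.8400 ms -> 9.840 ms (3 dp)

9.840


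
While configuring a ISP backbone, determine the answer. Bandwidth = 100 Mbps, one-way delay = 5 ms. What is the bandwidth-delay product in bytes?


Given: bandwidth = 100 Mbps, delay = 5 ms
BDP in bits = 100 * 10^6 * 5 / 1000
BDP in bits = 500000
BDP in bytes = 500000 / 8 = 62500

62500


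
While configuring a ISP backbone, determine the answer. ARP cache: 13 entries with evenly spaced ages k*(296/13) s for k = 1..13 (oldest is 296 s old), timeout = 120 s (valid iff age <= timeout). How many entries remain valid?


Ages are k * 296/13 s for k = 1..13 (spacing = 22.7692 s).
Entry k is valid iff k * 296/13 <= 120 iff k <= 13 * 120 / 296 = 5.2703
n_valid = floor(5.2703) = 5
(n_stale = 13 - 5 = 8)

5


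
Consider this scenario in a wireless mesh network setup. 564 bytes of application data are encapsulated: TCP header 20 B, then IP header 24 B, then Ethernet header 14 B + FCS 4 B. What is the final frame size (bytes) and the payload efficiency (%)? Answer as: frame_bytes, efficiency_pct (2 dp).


TCP segment = 564 + 20 = 584 B
IP packet = 584 + 24 = 608 B
Ethernet frame = 608 + 14 + 4 = 626 B
Efficiency = app / frame = 564 / 626 = 0.900958 = 90.0958% -> 90.10% (2 dp)

626, 90.10


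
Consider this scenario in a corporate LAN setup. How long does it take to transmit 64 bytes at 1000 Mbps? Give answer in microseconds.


Given: packet = 64 bytes, bandwidth = 1000 Mbps
Packet in bits = 64 * 8 = 512 bits
Bandwidth = 1000 * 10^6 = 1000000000 bps
Time = 512 / 1000000000 seconds
Time in us = 512 * 10^6 / 1000000000 = 0.512

0.512


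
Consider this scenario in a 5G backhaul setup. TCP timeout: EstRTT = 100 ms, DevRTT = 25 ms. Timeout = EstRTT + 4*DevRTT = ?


Given: EstRTT = 100 ms, DevRTT = 25 ms
Timeout = EstRTT + 4 * DevRTT
4 * DevRTT = 4 * 25 = 100
Timeout = 100 + 100 = 200 ms

200


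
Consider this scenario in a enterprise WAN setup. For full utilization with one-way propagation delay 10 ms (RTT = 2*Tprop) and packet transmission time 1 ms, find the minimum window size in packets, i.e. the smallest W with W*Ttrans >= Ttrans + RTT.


Given: Ttrans = 1 ms, RTT = 20 ms (= 2 * Tprop, Tprop = 10 ms)
Time until first ACK returns = Ttrans + RTT = 1 + 20 = 21 ms
Need W * Ttrans >= Ttrans + RTT  ->  W >= (Ttrans + RTT) / Ttrans
(Ttrans + RTT) / Ttrans = 21 / 1 = 21
W_min = ceil(21) = 21

21


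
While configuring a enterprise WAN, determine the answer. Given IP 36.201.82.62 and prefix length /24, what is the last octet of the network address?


Given: IP = 36.201.82.62, prefix = /24
Subnet mask = 255.255.255.0
Last octet of IP: 62
Last octet of mask: 0
Network last octet = 62 AND 0 = 0

0


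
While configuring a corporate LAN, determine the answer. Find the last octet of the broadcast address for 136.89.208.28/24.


Given: IP = 136.89.208.28, prefix = /24
Host bits = 32 - 24 = 8
Network last octet = 28 AND mask = 0
Host part size = 2^8 - 1 = 255
Broadcast last octet = 0 OR 255 = 255

255


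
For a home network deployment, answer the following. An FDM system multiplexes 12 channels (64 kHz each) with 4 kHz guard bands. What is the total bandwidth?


Given: 12 channels, 64 kHz each, guard = 4 kHz
Channel bandwidth = 12 * 64 = 768 kHz
Guard bands = 11 gaps * 4 kHz = 44 kHz
Total = 768 + 44 = 812 kHz

812


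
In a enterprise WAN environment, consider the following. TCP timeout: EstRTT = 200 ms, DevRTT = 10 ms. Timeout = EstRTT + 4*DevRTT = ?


Given: EstRTT = 200 ms, DevRTT = 10 ms
Timeout = EstRTT + 4 * DevRTT
4 * DevRTT = 4 * 10 = 40
Timeout = 200 + 40 = 240 ms

240


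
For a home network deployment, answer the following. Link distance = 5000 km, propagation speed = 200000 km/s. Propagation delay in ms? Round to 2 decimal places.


Given: distance = 5000 km, speed = 200000 km/s
Delay = distance / speed = 5000 / 200000 seconds
Delay in ms = 5000 * 1000 / 200000
Delay = 25.0000 ms
Rounded to 2 dp = 25.00 ms

25.00


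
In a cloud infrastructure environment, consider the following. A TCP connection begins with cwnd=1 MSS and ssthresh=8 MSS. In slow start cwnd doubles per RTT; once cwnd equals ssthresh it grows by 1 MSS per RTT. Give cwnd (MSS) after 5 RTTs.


RTT 0: cwnd = 1 MSS (initial)
RTT 1: cwnd = 2 MSS (slow start, doubled)
RTT 2: cwnd = 4 MSS (slow start, doubled)
RTT 3: cwnd = 8 MSS (slow start, doubled)
RTT 4: cwnd = 9 MSS (congestion avoidance, +1)
RTT 5: cwnd = 10 MSS (congestion avoidance, +1)

10


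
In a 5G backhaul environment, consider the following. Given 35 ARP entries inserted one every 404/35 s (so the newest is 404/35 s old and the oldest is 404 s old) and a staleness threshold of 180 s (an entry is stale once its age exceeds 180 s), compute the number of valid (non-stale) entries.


Ages are k * 404/35 s for k = 1..35 (spacing = 11.5429 s).
Entry k is valid iff k * 404/35 <= 180 iff k <= 35 * 180 / 404 = 15.5941
n_valid = floor(15.5941) = 15
(n_stale = 35 - 15 = 20)

15


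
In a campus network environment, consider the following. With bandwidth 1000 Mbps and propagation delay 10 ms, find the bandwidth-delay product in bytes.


Given: bandwidth = 1000 Mbps, delay = 10 ms
BDP in bits = 1000 * 10^6 * 10 / 1000
BDP in bits = 10000000
BDP in bytes = 10000000 / 8 = 1250000

1250000


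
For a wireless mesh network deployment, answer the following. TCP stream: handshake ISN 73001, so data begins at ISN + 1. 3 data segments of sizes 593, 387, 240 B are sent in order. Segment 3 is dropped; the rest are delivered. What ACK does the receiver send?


SYN uses sequence number 73001; first data byte = ISN + 1 = 73002.
Segment 1: SEQ = 73002, len = 593 B, covers [73002, 73594]
Segment 2: SEQ = 73595, len = 387 B, covers [73595, 73981]
Segment 3: SEQ = 73982, len = 240 B, covers [73982, 74221] [LOST]
In-order data received: bytes [73002, 73981] (segments 1..2).
Segment 3 missing -> gap begins at byte 73982.
Cumulative ACK = next expected in-order byte = 73002 + 593 + 387 = 73982

73982


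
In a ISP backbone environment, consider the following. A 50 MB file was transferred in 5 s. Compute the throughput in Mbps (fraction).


Given: file = 50 MB, time = 5 s
File in Mb = 50 * 8 = 400 Mb
Throughput = 400 / 5 Mbps
Throughput = 80 Mbps

80


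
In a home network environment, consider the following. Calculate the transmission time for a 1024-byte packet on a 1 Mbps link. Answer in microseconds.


Given: packet = 1024 bytes, bandwidth = 1 Mbps
Packet in bits = 1024 * 8 = 8192 bits
Bandwidth = 1 * 10^6 = 1000000 bps
Time = 8192 / 1000000 seconds
Time in us = 8192 * 10^6 / 1000000 = 8192

8192


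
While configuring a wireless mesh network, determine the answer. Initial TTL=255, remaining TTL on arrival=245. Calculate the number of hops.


Given: initial TTL = 255, received TTL = 245
Hops = initial TTL - received TTL
Hops = 255 - 245 = 10

10


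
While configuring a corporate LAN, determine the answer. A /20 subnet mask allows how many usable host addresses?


Given: subnet mask /20
Host bits = 32 - 20 = 12
Total addresses = 2^12 = 4096
Usable hosts = 4096 - 2 (network + broadcast) = 4094

4094


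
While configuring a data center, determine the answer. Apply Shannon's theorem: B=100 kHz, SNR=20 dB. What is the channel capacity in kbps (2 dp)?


Given: B = 100 kHz, SNR = 20 dB
SNR linear = 10^(20/10) = 100
1 + SNR = 101
log2(101) = 6.6582114828
C = 100 * 1000 * 6.6582114828 = 665821.1483 bps
C = 665.821148 kbps -> 665.82 kbps (2 dp)

665.82


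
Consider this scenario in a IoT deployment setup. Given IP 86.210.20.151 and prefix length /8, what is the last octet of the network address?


Given: IP = 86.210.20.151, prefix = /8
Subnet mask = 255.0.0.0
Last octet of IP: 151
Last octet of mask: 0
Network last octet = 151 AND 0 = 0

0


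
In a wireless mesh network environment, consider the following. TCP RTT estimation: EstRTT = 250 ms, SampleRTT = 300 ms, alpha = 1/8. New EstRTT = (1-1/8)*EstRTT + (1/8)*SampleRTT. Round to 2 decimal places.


Given: EstRTT = 250 ms, SampleRTT = 300 ms, alpha = 1/8
New EstRTT = (1 - alpha) * EstRTT + alpha * SampleRTT
(7/8) * 250 = 218.75
(1/8) * 300 = 37.5
New EstRTT = 218.75 + 37.5 = 256.25 ms -> 256.25 ms (2 dp)

256.25


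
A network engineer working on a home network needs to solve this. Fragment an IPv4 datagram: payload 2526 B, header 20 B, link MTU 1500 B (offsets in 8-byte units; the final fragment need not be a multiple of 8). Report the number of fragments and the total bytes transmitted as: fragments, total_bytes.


Max data per non-final fragment = floor((MTU - header)/8)*8 = floor((1500 - 20)/8)*8 = floor(1480/8)*8 = 1480 B
Final fragment needs no 8-byte alignment: it can carry up to MTU - header = 1480 B
Non-final fragments needed = ceil((payload - 1480) / 1480) = ceil(1046/1480) = ceil(0.7068) = 1
Number of fragments = 1 + 1 = 2
Fragment sizes (data): 1 * 1480 B + 1046 B (last, 1046 <= 1480 OK)
Total bytes sent = payload + n_frags * header = 2526 + 2*20 = 2526 + 40 = 2566 B

2, 2566


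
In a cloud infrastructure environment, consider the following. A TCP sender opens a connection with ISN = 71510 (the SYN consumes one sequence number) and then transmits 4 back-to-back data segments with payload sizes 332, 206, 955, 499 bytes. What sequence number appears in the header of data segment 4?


The SYN occupies sequence number ISN = 71510, so the first data byte is ISN + 1 = 71511.
SEQ of data segment i = (ISN + 1) + sum of payload sizes of segments 1..i-1.
Segment 1: SEQ = 71511, payload = 332 bytes
Segment 2: SEQ = 71843, payload = 206 bytes
Segment 3: SEQ = 72049, payload = 955 bytes
Segment 4: SEQ = 73004, payload = 499 bytes
SEQ of segment 4 = 71511 + 332 + 206 + 955 = 73004

73004


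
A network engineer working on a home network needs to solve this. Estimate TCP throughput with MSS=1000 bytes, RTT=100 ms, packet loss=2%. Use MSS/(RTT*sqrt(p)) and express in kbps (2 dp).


Given: MSS = 1000 bytes, RTT = 100 ms, loss = 2%
RTT in seconds = 100 / 1000 = 0.1
Loss rate = 2% = 0.02
sqrt(loss) = sqrt(0.02) = 0.141421356237
Throughput (bytes/s) = 1000 / (0.1 * 0.141421356237) = 70710.6781
Throughput (kbps) = 70710.6781 * 8 / 1000 = 565.685425 -> 565.69 kbps (2 dp)

565.69


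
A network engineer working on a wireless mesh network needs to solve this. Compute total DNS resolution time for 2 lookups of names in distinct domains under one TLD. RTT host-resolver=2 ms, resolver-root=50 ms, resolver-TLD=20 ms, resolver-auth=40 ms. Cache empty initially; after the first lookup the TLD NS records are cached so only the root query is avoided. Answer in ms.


Lookup 1 (cold cache): local + root + TLD + auth = 2 + 50 + 20 + 40 = 112 ms
Lookups 2..2 (TLD NS cached -> skip root; new domain -> still ask TLD and auth): local + TLD + auth = 2 + 20 + 40 = 62 ms each
Remaining 1 lookups: 1 * 62 = 62 ms
Total = 112 + 62 = 174 ms

174


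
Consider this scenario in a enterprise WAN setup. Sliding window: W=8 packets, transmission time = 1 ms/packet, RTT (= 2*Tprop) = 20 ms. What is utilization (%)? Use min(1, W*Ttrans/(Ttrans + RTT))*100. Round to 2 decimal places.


Given: W = 8, Ttrans = 1 ms, RTT = 20 ms (= 2 * Tprop, Tprop = 10 ms)
Cycle time = Ttrans + RTT = 1 + 20 = 21 ms (first packet sent until its ACK returns)
W * Ttrans = 8 * 1 = 8 ms of sending per cycle
W * Ttrans / (Ttrans + RTT) = 8 / 21 = 0.380952
U = min(1, 0.380952) = 0.380952
U% = 38.10%

38.10


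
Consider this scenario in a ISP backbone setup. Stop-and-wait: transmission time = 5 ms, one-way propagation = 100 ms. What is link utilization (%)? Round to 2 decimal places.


Given: Ttrans = 5 ms, Tprop = 100 ms
RTT = 2 * Tprop = 2 * 100 = 200 ms
U = Ttrans / (Ttrans + RTT)
U = 5 / (5 + 200)
U = 5 / 205 = 0.02439
U% = 2.44%

2.44


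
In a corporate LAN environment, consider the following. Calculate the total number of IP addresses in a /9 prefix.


Given: CIDR prefix /9
Host bits = 32 - 9 = 23
Total addresses = 2^23 = 8388608

8388608


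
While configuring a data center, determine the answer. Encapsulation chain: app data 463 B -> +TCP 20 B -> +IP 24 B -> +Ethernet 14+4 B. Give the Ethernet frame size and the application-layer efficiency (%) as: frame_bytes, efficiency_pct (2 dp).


TCP segment = 463 + 20 = 483 B
IP packet = 483 + 24 = 507 B
Ethernet frame = 507 + 14 + 4 = 525 B
Efficiency = app / frame = 463 / 525 = 0.881905 = 88.1905% -> 88.19% (2 dp)

525, 88.19


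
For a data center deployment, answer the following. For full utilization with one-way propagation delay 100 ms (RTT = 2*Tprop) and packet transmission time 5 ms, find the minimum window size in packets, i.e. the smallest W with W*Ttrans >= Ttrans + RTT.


Given: Ttrans = 5 ms, RTT = 200 ms (= 2 * Tprop, Tprop = 100 ms)
Time until first ACK returns = Ttrans + RTT = 5 + 200 = 205 ms
Need W * Ttrans >= Ttrans + RTT  ->  W >= (Ttrans + RTT) / Ttrans
(Ttrans + RTT) / Ttrans = 205 / 5 = 41
W_min = ceil(41) = 41

41


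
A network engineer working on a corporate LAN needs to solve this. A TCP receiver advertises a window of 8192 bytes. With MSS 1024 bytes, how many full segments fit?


Given: RWND = 8192 bytes, MSS = 1024 bytes
Full segments = floor(RWND / MSS)
Full segments = floor(8192 / 1024)
Full segments = floor(8.0) = 8

8


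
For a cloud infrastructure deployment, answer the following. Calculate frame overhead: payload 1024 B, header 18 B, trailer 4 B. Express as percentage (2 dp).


Given: payload = 1024 B, header = 18 B, trailer = 4 B
Overhead bytes = header + trailer = 18 + 4 = 22
Total frame = payload + overhead = 1024 + 22 = 1046
Overhead % = 22 / 1046 * 100 = 2.1033% -> 2.10% (2 dp)

2.10


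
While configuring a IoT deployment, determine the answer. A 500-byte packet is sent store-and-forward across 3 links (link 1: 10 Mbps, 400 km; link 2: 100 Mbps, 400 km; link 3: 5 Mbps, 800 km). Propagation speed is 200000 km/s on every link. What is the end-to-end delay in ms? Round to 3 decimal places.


Packet = 500 bytes = 4000 bits. Store-and-forward: sum (t_trans + t_prop) per link.
Link 1: t_trans = 4000/(10*10^6) s = 0.4000 ms; t_prop = 400/200000 s = 2.0000 ms; subtotal = 2.4000 ms
Link 2: t_trans = 4000/(100*10^6) s = 0.0400 ms; t_prop = 400/200000 s = 2.0000 ms; subtotal = 2.0400 ms
Link 3: t_trans = 4000/(5*10^6) s = 0.8000 ms; t_prop = 800/200000 s = 4.0000 ms; subtotal = 4.8000 ms
End-to-end = 2.4000 + 2.0400 + 4.8000 = 9.2400 ms -> 9.240 ms (3 dp)

9.240


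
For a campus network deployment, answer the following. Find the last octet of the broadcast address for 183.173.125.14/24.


Given: IP = 183.173.125.14, prefix = /24
Host bits = 32 - 24 = 8
Network last octet = 14 AND mask = 0
Host part size = 2^8 - 1 = 255
Broadcast last octet = 0 OR 255 = 255

255


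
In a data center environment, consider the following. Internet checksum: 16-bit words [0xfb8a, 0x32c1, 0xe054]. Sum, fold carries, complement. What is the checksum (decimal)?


Given words: [0xfb8a, 0x32c1, 0xe054]
Step 1: Sum all words
Raw sum = 64394 + 12993 + 57428 = 134815
Step 2: Fold carry: (3743 + 2) = 3745
One's complement = ~3745 & 0xFFFF = 61790

61790


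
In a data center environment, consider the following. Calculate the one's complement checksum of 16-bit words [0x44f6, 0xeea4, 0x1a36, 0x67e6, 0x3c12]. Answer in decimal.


Given words: [0x44f6, 0xeea4, 0x1a36, 0x67e6, 0x3c12]
Step 1: Sum all words
Raw sum = 17654 + 61092 + 6710 + 26598 + 15378 = 127432
Step 2: Fold carry: (61896 + 1) = 61897
One's complement = ~61897 & 0xFFFF = 3638

3638


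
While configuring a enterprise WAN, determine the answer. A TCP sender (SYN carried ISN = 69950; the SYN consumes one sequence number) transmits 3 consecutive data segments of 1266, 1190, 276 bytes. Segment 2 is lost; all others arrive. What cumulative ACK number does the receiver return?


SYN uses sequence number 69950; first data byte = ISN + 1 = 69951.
Segment 1: SEQ = 69951, len = 1266 B, covers [69951, 71216]
Segment 2: SEQ = 71217, len = 1190 B, covers [71217, 72406] [LOST]
Segment 3: SEQ = 72407, len = 276 B, covers [72407, 72682]
In-order data received: bytes [69951, 71216] (segments 1..1).
Segment 2 missing -> gap begins at byte 71217; later segments buffered out of order.
Cumulative ACK = next expected in-order byte = 69951 + 1266 = 71217

71217


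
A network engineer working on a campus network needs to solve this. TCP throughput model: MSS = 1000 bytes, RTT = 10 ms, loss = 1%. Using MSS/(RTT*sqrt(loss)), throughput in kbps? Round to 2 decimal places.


Given: MSS = 1000 bytes, RTT = 10 ms, loss = 1%
RTT in seconds = 10 / 1000 = 0.01
Loss rate = 1% = 0.01
sqrt(loss) = sqrt(0.01) = 0.1
Throughput (bytes/s) = 1000 / (0.01 * 0.1) = 1000000.0000
Throughput (kbps) = 1000000.0000 * 8 / 1000 = 8000.000000 -> 8000.00 kbps (2 dp)

8000.00


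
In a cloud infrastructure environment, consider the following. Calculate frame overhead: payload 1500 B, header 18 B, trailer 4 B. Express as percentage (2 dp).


Given: payload = 1500 B, header = 18 B, trailer = 4 B
Overhead bytes = header + trailer = 18 + 4 = 22
Total frame = payload + overhead = 1500 + 22 = 1522
Overhead % = 22 / 1522 * 100 = 1.4455% -> 1.45% (2 dp)

1.45


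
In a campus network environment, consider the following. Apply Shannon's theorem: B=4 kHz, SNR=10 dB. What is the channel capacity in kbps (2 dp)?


Given: B = 4 kHz, SNR = 10 dB
SNR linear = 10^(10/10) = 10
1 + SNR = 11
log2(11) = 3.4594316186
C = 4 * 1000 * 3.4594316186 = 13837.7265 bps
C = 13.837726 kbps -> 13.84 kbps (2 dp)

13.84


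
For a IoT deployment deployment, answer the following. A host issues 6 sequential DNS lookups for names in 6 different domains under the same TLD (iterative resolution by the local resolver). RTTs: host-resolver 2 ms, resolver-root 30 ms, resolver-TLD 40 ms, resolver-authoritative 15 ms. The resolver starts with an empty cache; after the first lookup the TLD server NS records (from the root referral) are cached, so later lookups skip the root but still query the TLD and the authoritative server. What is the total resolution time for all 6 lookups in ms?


Lookup 1 (cold cache): local + root + TLD + auth = 2 + 30 + 40 + 15 = 87 ms
Lookups 2..6 (TLD NS cached -> skip root; new domain -> still ask TLD and auth): local + TLD + auth = 2 + 40 + 15 = 57 ms each
Remaining 5 lookups: 5 * 57 = 285 ms
Total = 87 + 285 = 372 ms

372


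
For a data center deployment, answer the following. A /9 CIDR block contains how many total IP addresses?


Given: CIDR prefix /9
Host bits = 32 - 9 = 23
Total addresses = 2^23 = 8388608

8388608


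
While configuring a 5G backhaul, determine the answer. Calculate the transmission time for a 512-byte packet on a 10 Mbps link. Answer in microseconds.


Given: packet = 512 bytes, bandwidth = 10 Mbps
Packet in bits = 512 * 8 = 4096 bits
Bandwidth = 10 * 10^6 = 10000000 bps
Time = 4096 / 10000000 seconds
Time in us = 4096 * 10^6 / 10000000 = 409.6

409.6


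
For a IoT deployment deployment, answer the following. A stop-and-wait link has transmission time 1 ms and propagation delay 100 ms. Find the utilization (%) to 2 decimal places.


Given: Ttrans = 1 ms, Tprop = 100 ms
RTT = 2 * Tprop = 2 * 100 = 200 ms
U = Ttrans / (Ttrans + RTT)
U = 1 / (1 + 200)
U = 1 / 201 = 0.004975
U% = 0.50%

0.50


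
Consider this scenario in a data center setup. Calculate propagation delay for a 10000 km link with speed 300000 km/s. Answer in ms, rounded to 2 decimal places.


Given: distance = 10000 km, speed = 300000 km/s
Delay = distance / speed = 10000 / 300000 seconds
Delay in ms = 10000 * 1000 / 300000
Delay = 33.3333 ms
Rounded to 2 dp = 33.33 ms

33.33


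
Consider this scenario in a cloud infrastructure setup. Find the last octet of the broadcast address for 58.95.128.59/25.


Given: IP = 58.95.128.59, prefix = /25
Host bits = 32 - 25 = 7
Network last octet = 59 AND mask = 0
Host part size = 2^7 - 1 = 127
Broadcast last octet = 0 OR 127 = 127

127


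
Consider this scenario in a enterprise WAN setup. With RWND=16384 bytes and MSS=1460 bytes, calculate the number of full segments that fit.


Given: RWND = 16384 bytes, MSS = 1460 bytes
Full segments = floor(RWND / MSS)
Full segments = floor(16384 / 1460)
Full segments = floor(11.2219) = 11

11


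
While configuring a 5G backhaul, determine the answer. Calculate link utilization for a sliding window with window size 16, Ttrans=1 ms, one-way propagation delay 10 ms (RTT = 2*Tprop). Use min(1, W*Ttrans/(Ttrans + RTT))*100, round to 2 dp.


Given: W = 16, Ttrans = 1 ms, RTT = 20 ms (= 2 * Tprop, Tprop = 10 ms)
Cycle time = Ttrans + RTT = 1 + 20 = 21 ms (first packet sent until its ACK returns)
W * Ttrans = 16 * 1 = 16 ms of sending per cycle
W * Ttrans / (Ttrans + RTT) = 16 / 21 = 0.761905
U = min(1, 0.761905) = 0.761905
U% = 76.19%

76.19


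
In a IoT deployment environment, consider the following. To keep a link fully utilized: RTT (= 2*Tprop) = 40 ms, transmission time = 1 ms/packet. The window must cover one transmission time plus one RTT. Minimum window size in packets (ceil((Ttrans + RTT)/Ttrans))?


Given: Ttrans = 1 ms, RTT = 40 ms (= 2 * Tprop, Tprop = 20 ms)
Time until first ACK returns = Ttrans + RTT = 1 + 40 = 41 ms
Need W * Ttrans >= Ttrans + RTT  ->  W >= (Ttrans + RTT) / Ttrans
(Ttrans + RTT) / Ttrans = 41 / 1 = 41
W_min = ceil(41) = 41

41


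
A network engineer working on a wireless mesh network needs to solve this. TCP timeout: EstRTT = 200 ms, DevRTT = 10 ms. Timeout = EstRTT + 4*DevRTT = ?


Given: EstRTT = 200 ms, DevRTT = 10 ms
Timeout = EstRTT + 4 * DevRTT
4 * DevRTT = 4 * 10 = 40
Timeout = 200 + 40 = 240 ms

240


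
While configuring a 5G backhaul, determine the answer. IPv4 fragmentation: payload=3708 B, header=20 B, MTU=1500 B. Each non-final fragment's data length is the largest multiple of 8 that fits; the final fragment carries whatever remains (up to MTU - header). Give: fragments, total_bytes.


Max data per non-final fragment = floor((MTU - header)/8)*8 = floor((1500 - 20)/8)*8 = floor(1480/8)*8 = 1480 B
Final fragment needs no 8-byte alignment: it can carry up to MTU - header = 1480 B
Non-final fragments needed = ceil((payload - 1480) / 1480) = ceil(2228/1480) = ceil(1.5054) = 2
Number of fragments = 2 + 1 = 3
Fragment sizes (data): 2 * 1480 B + 748 B (last, 748 <= 1480 OK)
Total bytes sent = payload + n_frags * header = 3708 + 3*20 = 3708 + 60 = 3768 B

3, 3768


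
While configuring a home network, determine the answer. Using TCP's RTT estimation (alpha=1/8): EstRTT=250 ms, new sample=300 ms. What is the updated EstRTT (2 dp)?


Given: EstRTT = 250 ms, SampleRTT = 300 ms, alpha = 1/8
New EstRTT = (1 - alpha) * EstRTT + alpha * SampleRTT
(7/8) * 250 = 218.75
(1/8) * 300 = 37.5
New EstRTT = 218.75 + 37.5 = 256.25 ms -> 256.25 ms (2 dp)

256.25


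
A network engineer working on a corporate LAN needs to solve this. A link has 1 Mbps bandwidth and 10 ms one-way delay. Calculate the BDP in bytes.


Given: bandwidth = 1 Mbps, delay = 10 ms
BDP in bits = 1 * 10^6 * 10 / 1000
BDP in bits = 10000
BDP in bytes = 10000 / 8 = 1250

1250


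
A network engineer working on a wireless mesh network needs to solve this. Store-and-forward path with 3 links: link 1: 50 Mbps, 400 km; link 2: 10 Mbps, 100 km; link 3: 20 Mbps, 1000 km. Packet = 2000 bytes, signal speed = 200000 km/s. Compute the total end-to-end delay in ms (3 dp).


Packet = 2000 bytes = 16000 bits. Store-and-forward: sum (t_trans + t_prop) per link.
Link 1: t_trans = 16000/(50*10^6) s = 0.3200 ms; t_prop = 400/200000 s = 2.0000 ms; subtotal = 2.3200 ms
Link 2: t_trans = 16000/(10*10^6) s = 1.6000 ms; t_prop = 100/200000 s = 0.5000 ms; subtotal = 2.1000 ms
Link 3: t_trans = 16000/(20*10^6) s = 0.8000 ms; t_prop = 1000/200000 s = 5.0000 ms; subtotal = 5.8000 ms
End-to-end = 2.3200 + 2.1000 + 5.8000 = 10.2200 ms -> 10.220 ms (3 dp)

10.220


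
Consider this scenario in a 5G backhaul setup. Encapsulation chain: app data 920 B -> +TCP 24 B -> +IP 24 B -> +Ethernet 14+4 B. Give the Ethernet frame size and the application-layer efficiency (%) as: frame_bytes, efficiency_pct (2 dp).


TCP segment = 920 + 24 = 944 B
IP packet = 944 + 24 = 968 B
Ethernet frame = 968 + 14 + 4 = 986 B
Efficiency = app / frame = 920 / 986 = 0.933063 = 93.3063% -> 93.31% (2 dp)

986, 93.31


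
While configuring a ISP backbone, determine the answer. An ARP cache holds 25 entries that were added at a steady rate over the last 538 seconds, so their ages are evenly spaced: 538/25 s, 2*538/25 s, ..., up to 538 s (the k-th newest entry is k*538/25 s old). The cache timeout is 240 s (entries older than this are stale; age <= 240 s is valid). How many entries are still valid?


Ages are k * 538/25 s for k = 1..25 (spacing = 21.5200 s).
Entry k is valid iff k * 538/25 <= 240 iff k <= 25 * 240 / 538 = 11.1524
n_valid = floor(11.1524) = 11
(n_stale = 25 - 11 = 14)

11


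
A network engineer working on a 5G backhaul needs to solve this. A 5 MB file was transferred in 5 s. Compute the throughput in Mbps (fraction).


Given: file = 5 MB, time = 5 s
File in Mb = 5 * 8 = 40 Mb
Throughput = 40 / 5 Mbps
Throughput = 8 Mbps

8


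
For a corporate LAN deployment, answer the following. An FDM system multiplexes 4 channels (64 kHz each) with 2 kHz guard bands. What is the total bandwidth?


Given: 4 channels, 64 kHz each, guard = 2 kHz
Channel bandwidth = 4 * 64 = 256 kHz
Guard bands = 3 gaps * 2 kHz = 6 kHz
Total = 256 + 6 = 262 kHz

262
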